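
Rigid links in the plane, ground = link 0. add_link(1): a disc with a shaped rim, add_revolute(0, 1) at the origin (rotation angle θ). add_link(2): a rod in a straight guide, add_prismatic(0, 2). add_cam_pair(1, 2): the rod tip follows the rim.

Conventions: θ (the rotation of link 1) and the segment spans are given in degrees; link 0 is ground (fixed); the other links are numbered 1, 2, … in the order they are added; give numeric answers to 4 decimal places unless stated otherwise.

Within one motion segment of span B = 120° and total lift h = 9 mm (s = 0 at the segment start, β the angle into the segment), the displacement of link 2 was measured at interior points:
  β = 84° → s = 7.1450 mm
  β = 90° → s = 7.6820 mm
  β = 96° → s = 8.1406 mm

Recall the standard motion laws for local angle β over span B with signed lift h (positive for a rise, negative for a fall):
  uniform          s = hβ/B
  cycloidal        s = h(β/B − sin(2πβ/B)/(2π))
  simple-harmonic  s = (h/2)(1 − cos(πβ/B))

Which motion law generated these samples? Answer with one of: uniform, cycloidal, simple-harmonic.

candidates at β/B = r: uniform s = h·r (linear in β); cycloidal s = h·(r − sin(2πr)/(2π)); simple-harmonic s = (h/2)(1 − cos(πr))
β=84°: printed 7.1450 | uniform 6.3000, cycloidal 7.6623, simple-harmonic 7.1450
β=90°: printed 7.6820 | uniform 6.7500, cycloidal 8.1824, simple-harmonic 7.6820
β=96°: printed 8.1406 | uniform 7.2000, cycloidal 8.5623, simple-harmonic 8.1406
only one law matches every sample → simple-harmonic

simple-harmonic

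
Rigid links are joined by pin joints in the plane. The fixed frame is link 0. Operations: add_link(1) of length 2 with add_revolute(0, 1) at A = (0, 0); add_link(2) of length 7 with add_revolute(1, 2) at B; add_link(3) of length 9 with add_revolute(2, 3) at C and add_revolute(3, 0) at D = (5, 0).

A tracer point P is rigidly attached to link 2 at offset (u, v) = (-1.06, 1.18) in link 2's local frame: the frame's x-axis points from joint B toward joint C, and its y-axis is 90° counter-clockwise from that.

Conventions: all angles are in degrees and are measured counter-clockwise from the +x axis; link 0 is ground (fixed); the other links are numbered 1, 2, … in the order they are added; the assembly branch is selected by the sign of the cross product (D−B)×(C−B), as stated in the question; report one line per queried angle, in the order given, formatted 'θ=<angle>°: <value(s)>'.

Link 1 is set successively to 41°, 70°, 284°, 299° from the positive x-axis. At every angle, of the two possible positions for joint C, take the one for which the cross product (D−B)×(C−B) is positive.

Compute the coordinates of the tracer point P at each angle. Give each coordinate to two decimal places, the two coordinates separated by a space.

A=(0,0), D=(5.00,0)
θ=41°: B = A + 2.00·(cos41°, sin41°) = (1.5094, 1.3121)
θ=41°: |BD| = 3.7290
θ=41°: circle(B,7.00) ∩ circle(D,9.00): a=-2.4261, h=6.5661
θ=41°:   candidates: C₊=(1.5488,8.3120) cross=24.485; C₋=(-3.0719,-3.9804) cross=-24.485
θ=41°:   branch + wants cross > 0 → take C=(1.5488,8.3120) (cross=24.485)
θ=41°: ex = (C−B)/|BC| = (0.0056,1.0000); ey = (-1.0000,0.0056)
θ=41°: P = B + -1.06·ex + 1.18·ey = (0.3235,0.2588)
θ=70°: B = A + 2.00·(cos70°, sin70°) = (0.6840, 1.8794)
θ=70°: |BD| = 4.7074
θ=70°: circle(B,7.00) ∩ circle(D,9.00): a=-1.0452, h=6.9215
θ=70°:   candidates: C₊=(2.4891,8.6426) cross=32.582; C₋=(-3.0376,-4.0493) cross=-32.582
θ=70°:   branch + wants cross > 0 → take C=(2.4891,8.6426) (cross=32.582)
θ=70°: ex = (C−B)/|BC| = (0.2579,0.9662); ey = (-0.9662,0.2579)
θ=70°: P = B + -1.06·ex + 1.18·ey = (-0.7294,1.1595)
θ=284°: B = A + 2.00·(cos284°, sin284°) = (0.4838, -1.9406)
θ=284°: |BD| = 4.9154
θ=284°: circle(B,7.00) ∩ circle(D,9.00): a=-0.7973, h=6.9544
θ=284°:   candidates: C₊=(-2.9943,4.1342) cross=34.184; C₋=(2.4969,-8.6449) cross=-34.184
θ=284°:   branch + wants cross > 0 → take C=(-2.9943,4.1342) (cross=34.184)
θ=284°: ex = (C−B)/|BC| = (-0.4969,0.8678); ey = (-0.8678,-0.4969)
θ=284°: P = B + -1.06·ex + 1.18·ey = (-0.0135,-3.4468)
θ=299°: B = A + 2.00·(cos299°, sin299°) = (0.9696, -1.7492)
θ=299°: |BD| = 4.3936
θ=299°: circle(B,7.00) ∩ circle(D,9.00): a=-1.4448, h=6.8493
θ=299°:   candidates: C₊=(-3.0827,3.9585) cross=30.093; C₋=(2.3711,-8.6075) cross=-30.093
θ=299°:   branch + wants cross > 0 → take C=(-3.0827,3.9585) (cross=30.093)
θ=299°: ex = (C−B)/|BC| = (-0.5789,0.8154); ey = (-0.8154,-0.5789)
θ=299°: P = B + -1.06·ex + 1.18·ey = (0.6211,-3.2967)

θ=41°: 0.32 0.26
θ=70°: -0.73 1.16
θ=284°: -0.01 -3.45
θ=299°: 0.62 -3.30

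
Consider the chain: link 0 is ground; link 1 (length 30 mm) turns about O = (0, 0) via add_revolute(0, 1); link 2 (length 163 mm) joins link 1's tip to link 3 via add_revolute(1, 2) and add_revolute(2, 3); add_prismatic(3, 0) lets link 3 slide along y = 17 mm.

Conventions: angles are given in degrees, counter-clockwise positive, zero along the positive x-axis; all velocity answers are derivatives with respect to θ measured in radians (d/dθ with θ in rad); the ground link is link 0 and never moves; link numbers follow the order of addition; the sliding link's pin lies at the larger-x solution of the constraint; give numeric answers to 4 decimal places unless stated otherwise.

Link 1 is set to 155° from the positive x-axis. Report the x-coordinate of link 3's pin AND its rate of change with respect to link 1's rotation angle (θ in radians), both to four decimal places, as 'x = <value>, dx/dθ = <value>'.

geometry: r = 30 mm, L = 163 mm, e = 17 mm
crank pin P = (r cos θ, r sin θ) = (-27.189234, 12.678548)
h = r sin θ − e = 12.678548 − 17 = -4.321452
x = r cos θ + √(L² − h²) = -27.189234 + 162.942705 = 135.753471
dx/dθ = −r sin θ − h·r cos θ/√(L² − h²) (θ in radians; h = -4.321452) = -13.399642

x = 135.7535, dx/dθ = -13.3996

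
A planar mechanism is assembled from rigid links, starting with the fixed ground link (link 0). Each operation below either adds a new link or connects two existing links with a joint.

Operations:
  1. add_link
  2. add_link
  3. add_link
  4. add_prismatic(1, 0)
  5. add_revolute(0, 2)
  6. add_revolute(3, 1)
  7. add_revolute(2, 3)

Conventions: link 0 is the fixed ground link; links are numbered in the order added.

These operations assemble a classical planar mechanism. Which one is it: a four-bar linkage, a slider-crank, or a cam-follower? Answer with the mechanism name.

links: 4 (incl. ground); joints: 3 revolute, 1 prismatic, 0 higher (cam) pair, forming one closed loop
4 links, 3 revolutes + 1 prismatic in one loop → slider-crank

slider-crank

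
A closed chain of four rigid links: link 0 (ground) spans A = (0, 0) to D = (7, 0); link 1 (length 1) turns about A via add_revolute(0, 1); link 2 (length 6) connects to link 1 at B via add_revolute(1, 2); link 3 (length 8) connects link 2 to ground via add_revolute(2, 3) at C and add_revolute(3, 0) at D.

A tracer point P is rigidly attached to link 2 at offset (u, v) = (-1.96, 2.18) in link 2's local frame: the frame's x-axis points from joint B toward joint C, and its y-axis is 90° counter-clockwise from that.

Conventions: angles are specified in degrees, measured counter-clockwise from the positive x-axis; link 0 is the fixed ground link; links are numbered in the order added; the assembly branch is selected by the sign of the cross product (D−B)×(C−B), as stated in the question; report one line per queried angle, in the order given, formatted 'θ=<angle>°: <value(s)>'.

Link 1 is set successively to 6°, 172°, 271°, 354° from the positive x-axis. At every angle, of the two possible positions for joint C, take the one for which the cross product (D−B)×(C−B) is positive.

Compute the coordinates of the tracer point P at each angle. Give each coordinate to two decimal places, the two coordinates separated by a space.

A=(0,0), D=(7.00,0)
θ=6°: B = A + 1.00·(cos6°, sin6°) = (0.9945, 0.1045)
θ=6°: |BD| = 6.0064
θ=6°: circle(B,6.00) ∩ circle(D,8.00): a=0.6723, h=5.9622
θ=6°:   candidates: C₊=(1.7705,6.0541) cross=35.811; C₋=(1.5630,-5.8685) cross=-35.811
θ=6°:   branch + wants cross > 0 → take C=(1.7705,6.0541) (cross=35.811)
θ=6°: ex = (C−B)/|BC| = (0.1293,0.9916); ey = (-0.9916,0.1293)
θ=6°: P = B + -1.96·ex + 2.18·ey = (-1.4207,-1.5571)
θ=172°: B = A + 1.00·(cos172°, sin172°) = (-0.9903, 0.1392)
θ=172°: |BD| = 7.9915
θ=172°: circle(B,6.00) ∩ circle(D,8.00): a=2.2439, h=5.5646
θ=172°:   candidates: C₊=(1.3502,5.6639) cross=44.470; C₋=(1.1564,-5.4637) cross=-44.470
θ=172°:   branch + wants cross > 0 → take C=(1.3502,5.6639) (cross=44.470)
θ=172°: ex = (C−B)/|BC| = (0.3901,0.9208); ey = (-0.9208,0.3901)
θ=172°: P = B + -1.96·ex + 2.18·ey = (-3.7621,-0.8152)
θ=271°: B = A + 1.00·(cos271°, sin271°) = (0.0175, -0.9998)
θ=271°: |BD| = 7.0538
θ=271°: circle(B,6.00) ∩ circle(D,8.00): a=1.5421, h=5.7984
θ=271°:   candidates: C₊=(0.7221,4.9586) cross=40.901; C₋=(2.3659,-6.5211) cross=-40.901
θ=271°:   branch + wants cross > 0 → take C=(0.7221,4.9586) (cross=40.901)
θ=271°: ex = (C−B)/|BC| = (0.1174,0.9931); ey = (-0.9931,0.1174)
θ=271°: P = B + -1.96·ex + 2.18·ey = (-2.3776,-2.6903)
θ=354°: B = A + 1.00·(cos354°, sin354°) = (0.9945, -0.1045)
θ=354°: |BD| = 6.0064
θ=354°: circle(B,6.00) ∩ circle(D,8.00): a=0.6723, h=5.9622
θ=354°:   candidates: C₊=(1.5630,5.8685) cross=35.811; C₋=(1.7705,-6.0541) cross=-35.811
θ=354°:   branch + wants cross > 0 → take C=(1.5630,5.8685) (cross=35.811)
θ=354°: ex = (C−B)/|BC| = (0.0947,0.9955); ey = (-0.9955,0.0947)
θ=354°: P = B + -1.96·ex + 2.18·ey = (-1.3614,-1.8492)

θ=6°: -1.42 -1.56
θ=172°: -3.76 -0.82
θ=271°: -2.38 -2.69
θ=354°: -1.36 -1.85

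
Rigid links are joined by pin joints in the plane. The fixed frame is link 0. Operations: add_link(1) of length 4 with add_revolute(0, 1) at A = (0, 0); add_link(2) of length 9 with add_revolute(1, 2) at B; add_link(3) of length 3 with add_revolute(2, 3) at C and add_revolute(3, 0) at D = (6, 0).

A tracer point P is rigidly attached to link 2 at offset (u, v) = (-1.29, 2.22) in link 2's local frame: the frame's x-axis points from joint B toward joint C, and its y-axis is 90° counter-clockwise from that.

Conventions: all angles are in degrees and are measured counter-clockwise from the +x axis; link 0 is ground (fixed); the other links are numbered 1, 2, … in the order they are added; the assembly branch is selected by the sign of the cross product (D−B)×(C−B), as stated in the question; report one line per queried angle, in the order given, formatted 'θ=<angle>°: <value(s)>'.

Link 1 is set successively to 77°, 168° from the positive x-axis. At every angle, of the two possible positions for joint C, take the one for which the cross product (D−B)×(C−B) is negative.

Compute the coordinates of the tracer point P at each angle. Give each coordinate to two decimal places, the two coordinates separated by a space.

A=(0,0), D=(6.00,0)
θ=77°: B = A + 4.00·(cos77°, sin77°) = (0.8998, 3.8975)
θ=77°: |BD| = 6.4189
θ=77°: circle(B,9.00) ∩ circle(D,3.00): a=8.8179, h=1.8014
θ=77°:   candidates: C₊=(8.9999,-0.0253) cross=11.563; C₋=(6.8124,-2.8879) cross=-11.563
θ=77°:   branch - wants cross < 0 → take C=(6.8124,-2.8879) (cross=-11.563)
θ=77°: ex = (C−B)/|BC| = (0.6570,-0.7539); ey = (0.7539,0.6570)
θ=77°: P = B + -1.29·ex + 2.22·ey = (1.7261,6.3285)
θ=168°: B = A + 4.00·(cos168°, sin168°) = (-3.9126, 0.8316)
θ=168°: |BD| = 9.9474
θ=168°: circle(B,9.00) ∩ circle(D,3.00): a=8.5927, h=2.6767
θ=168°:   candidates: C₊=(4.8739,2.7806) cross=26.626; C₋=(4.4263,-2.5541) cross=-26.626
θ=168°:   branch - wants cross < 0 → take C=(4.4263,-2.5541) (cross=-26.626)
θ=168°: ex = (C−B)/|BC| = (0.9265,-0.3762); ey = (0.3762,0.9265)
θ=168°: P = B + -1.29·ex + 2.22·ey = (-4.2727,3.3739)

θ=77°: 1.73 6.33
θ=168°: -4.27 3.37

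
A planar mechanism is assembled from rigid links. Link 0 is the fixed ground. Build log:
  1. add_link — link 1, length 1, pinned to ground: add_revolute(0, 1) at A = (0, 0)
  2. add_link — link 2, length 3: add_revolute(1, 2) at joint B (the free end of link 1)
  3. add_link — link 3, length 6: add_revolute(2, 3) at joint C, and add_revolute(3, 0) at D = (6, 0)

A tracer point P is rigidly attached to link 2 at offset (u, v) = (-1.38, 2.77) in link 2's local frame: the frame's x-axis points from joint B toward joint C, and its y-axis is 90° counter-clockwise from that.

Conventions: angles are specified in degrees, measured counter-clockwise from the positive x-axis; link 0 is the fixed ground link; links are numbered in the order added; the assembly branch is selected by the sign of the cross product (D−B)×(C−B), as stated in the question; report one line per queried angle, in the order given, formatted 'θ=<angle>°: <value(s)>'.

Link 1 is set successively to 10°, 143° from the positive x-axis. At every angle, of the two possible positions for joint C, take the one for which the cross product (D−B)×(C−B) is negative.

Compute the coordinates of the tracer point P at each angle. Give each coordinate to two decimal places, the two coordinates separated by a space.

A=(0,0), D=(6.00,0)
θ=10°: B = A + 1.00·(cos10°, sin10°) = (0.9848, 0.1736)
θ=10°: |BD| = 5.0182
θ=10°: circle(B,3.00) ∩ circle(D,6.00): a=-0.1811, h=2.9945
θ=10°:   candidates: C₊=(0.9074,3.1727) cross=15.027; C₋=(0.7002,-2.8128) cross=-15.027
θ=10°:   branch - wants cross < 0 → take C=(0.7002,-2.8128) (cross=-15.027)
θ=10°: ex = (C−B)/|BC| = (-0.0949,-0.9955); ey = (0.9955,-0.0949)
θ=10°: P = B + -1.38·ex + 2.77·ey = (3.8732,1.2846)
θ=143°: B = A + 1.00·(cos143°, sin143°) = (-0.7986, 0.6018)
θ=143°: |BD| = 6.8252
θ=143°: circle(B,3.00) ∩ circle(D,6.00): a=1.4347, h=2.6347
θ=143°:   candidates: C₊=(0.8627,3.0998) cross=17.983; C₋=(0.3981,-2.1491) cross=-17.983
θ=143°:   branch - wants cross < 0 → take C=(0.3981,-2.1491) (cross=-17.983)
θ=143°: ex = (C−B)/|BC| = (0.3989,-0.9170); ey = (0.9170,0.3989)
θ=143°: P = B + -1.38·ex + 2.77·ey = (1.1909,2.9723)

θ=10°: 3.87 1.28
θ=143°: 1.19 2.97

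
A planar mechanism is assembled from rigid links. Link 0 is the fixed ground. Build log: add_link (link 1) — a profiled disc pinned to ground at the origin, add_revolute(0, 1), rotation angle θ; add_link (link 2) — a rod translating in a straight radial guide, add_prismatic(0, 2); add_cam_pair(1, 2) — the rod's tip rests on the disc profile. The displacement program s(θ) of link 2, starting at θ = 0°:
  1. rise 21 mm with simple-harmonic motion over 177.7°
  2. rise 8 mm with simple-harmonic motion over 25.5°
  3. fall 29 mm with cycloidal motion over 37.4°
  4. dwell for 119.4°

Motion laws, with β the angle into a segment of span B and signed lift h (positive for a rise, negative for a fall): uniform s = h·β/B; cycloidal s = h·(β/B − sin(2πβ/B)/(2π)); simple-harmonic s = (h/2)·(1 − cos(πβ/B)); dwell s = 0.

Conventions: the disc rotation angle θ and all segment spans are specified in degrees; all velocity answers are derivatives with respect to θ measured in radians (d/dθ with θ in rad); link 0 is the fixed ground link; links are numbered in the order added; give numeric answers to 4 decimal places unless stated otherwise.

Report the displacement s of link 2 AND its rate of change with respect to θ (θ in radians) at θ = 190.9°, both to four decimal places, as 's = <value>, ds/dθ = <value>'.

seg 1 [0°–177.7°] simple-harmonic, h=21: full span → s += 21 → s = 21.0000
seg 2 [177.7°–203.2°] simple-harmonic, h=8: θ=190.9° here. β=13.2, B=25.5. 8/2·(1 − cos(π·0.5176)) = 4.2216 → s = 25.2216
velocity in seg [177.7°–203.2°] (simple-harmonic), θ in radians: β = 13.2° = 0.2304 rad, B = 25.5° = 0.4451 rad; ds/dθ = (πh/(2B)) sin(πβ/B) = (π·8/(2·0.4451)) sin(π·0.5176) = 28.191914 mm/rad

s = 25.2216, ds/dθ = 28.1919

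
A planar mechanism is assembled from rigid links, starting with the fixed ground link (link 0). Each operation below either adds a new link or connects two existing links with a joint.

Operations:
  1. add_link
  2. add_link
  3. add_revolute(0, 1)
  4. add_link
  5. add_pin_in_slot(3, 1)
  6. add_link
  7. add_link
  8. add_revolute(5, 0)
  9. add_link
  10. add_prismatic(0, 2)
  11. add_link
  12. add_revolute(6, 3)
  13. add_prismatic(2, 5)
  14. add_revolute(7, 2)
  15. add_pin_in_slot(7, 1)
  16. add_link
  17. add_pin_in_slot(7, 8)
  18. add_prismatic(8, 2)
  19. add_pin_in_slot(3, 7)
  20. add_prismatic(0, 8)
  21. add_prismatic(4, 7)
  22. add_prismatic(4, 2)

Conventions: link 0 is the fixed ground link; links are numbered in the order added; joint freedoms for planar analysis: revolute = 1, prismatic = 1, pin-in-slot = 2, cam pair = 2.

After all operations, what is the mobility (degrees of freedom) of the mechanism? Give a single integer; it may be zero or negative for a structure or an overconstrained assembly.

(L,J1,J2)=(1,0,0); link0 fixed
link1: (2,0,0)
link2: (3,0,0)
R 0-1 [J1]: (3,1,0)
link3: (4,1,0)
PS 3-1 [J2]: (4,1,1)
link4: (5,1,1)
link5: (6,1,1)
R 5-0 [J1]: (6,2,1)
link6: (7,2,1)
P 0-2 [J1]: (7,3,1)
link7: (8,3,1)
R 6-3 [J1]: (8,4,1)
P 2-5 [J1]: (8,5,1)
R 7-2 [J1]: (8,6,1)
PS 7-1 [J2]: (8,6,2)
link8: (9,6,2)
PS 7-8 [J2]: (9,6,3)
P 8-2 [J1]: (9,7,3)
PS 3-7 [J2]: (9,7,4)
P 0-8 [J1]: (9,8,4)
P 4-7 [J1]: (9,9,4)
P 4-2 [J1]: (9,10,4)
Grübler: 3·8 − 2·10 − 4 = 0

M = 0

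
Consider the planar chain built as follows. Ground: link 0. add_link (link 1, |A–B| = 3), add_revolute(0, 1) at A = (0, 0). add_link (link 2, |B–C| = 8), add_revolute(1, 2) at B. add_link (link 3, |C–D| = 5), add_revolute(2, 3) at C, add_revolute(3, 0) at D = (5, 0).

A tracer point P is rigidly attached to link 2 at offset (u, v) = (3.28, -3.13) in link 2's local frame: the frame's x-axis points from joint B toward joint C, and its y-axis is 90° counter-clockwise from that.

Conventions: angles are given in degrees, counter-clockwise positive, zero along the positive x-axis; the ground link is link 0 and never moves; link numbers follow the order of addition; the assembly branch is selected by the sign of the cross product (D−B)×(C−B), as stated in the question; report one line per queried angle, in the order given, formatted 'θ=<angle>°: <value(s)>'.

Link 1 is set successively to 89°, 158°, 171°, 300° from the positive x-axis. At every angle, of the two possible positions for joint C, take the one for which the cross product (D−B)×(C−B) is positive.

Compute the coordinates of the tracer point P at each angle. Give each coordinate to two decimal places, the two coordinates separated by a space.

A=(0,0), D=(5.00,0)
θ=89°: B = A + 3.00·(cos89°, sin89°) = (0.0524, 2.9995)
θ=89°: |BD| = 5.7859
θ=89°: circle(B,8.00) ∩ circle(D,5.00): a=6.2632, h=4.9772
θ=89°:   candidates: C₊=(7.9885,4.0086) cross=28.797; C₋=(2.8279,-4.5035) cross=-28.797
θ=89°:   branch + wants cross > 0 → take C=(7.9885,4.0086) (cross=28.797)
θ=89°: ex = (C−B)/|BC| = (0.9920,0.1261); ey = (-0.1261,0.9920)
θ=89°: P = B + 3.28·ex + -3.13·ey = (3.7010,0.3083)
θ=158°: B = A + 3.00·(cos158°, sin158°) = (-2.7816, 1.1238)
θ=158°: |BD| = 7.8623
θ=158°: circle(B,8.00) ∩ circle(D,5.00): a=6.4113, h=4.7848
θ=158°:   candidates: C₊=(4.2479,4.9431) cross=37.620; C₋=(2.8800,-4.5283) cross=-37.620
θ=158°:   branch + wants cross > 0 → take C=(4.2479,4.9431) (cross=37.620)
θ=158°: ex = (C−B)/|BC| = (0.8787,0.4774); ey = (-0.4774,0.8787)
θ=158°: P = B + 3.28·ex + -3.13·ey = (1.5948,-0.0605)
θ=171°: B = A + 3.00·(cos171°, sin171°) = (-2.9631, 0.4693)
θ=171°: |BD| = 7.9769
θ=171°: circle(B,8.00) ∩ circle(D,5.00): a=6.4330, h=4.7557
θ=171°:   candidates: C₊=(3.7386,4.8383) cross=37.935; C₋=(3.1790,-4.6566) cross=-37.935
θ=171°:   branch + wants cross > 0 → take C=(3.7386,4.8383) (cross=37.935)
θ=171°: ex = (C−B)/|BC| = (0.8377,0.5461); ey = (-0.5461,0.8377)
θ=171°: P = B + 3.28·ex + -3.13·ey = (1.4940,-0.3614)
θ=300°: B = A + 3.00·(cos300°, sin300°) = (1.5000, -2.5981)
θ=300°: |BD| = 4.3589
θ=300°: circle(B,8.00) ∩ circle(D,5.00): a=6.6531, h=4.4426
θ=300°:   candidates: C₊=(4.1941,4.9346) cross=19.365; C₋=(9.4901,-2.1998) cross=-19.365
θ=300°:   branch + wants cross > 0 → take C=(4.1941,4.9346) (cross=19.365)
θ=300°: ex = (C−B)/|BC| = (0.3368,0.9416); ey = (-0.9416,0.3368)
θ=300°: P = B + 3.28·ex + -3.13·ey = (5.5518,-0.5637)

θ=89°: 3.70 0.31
θ=158°: 1.59 -0.06
θ=171°: 1.49 -0.36
θ=300°: 5.55 -0.56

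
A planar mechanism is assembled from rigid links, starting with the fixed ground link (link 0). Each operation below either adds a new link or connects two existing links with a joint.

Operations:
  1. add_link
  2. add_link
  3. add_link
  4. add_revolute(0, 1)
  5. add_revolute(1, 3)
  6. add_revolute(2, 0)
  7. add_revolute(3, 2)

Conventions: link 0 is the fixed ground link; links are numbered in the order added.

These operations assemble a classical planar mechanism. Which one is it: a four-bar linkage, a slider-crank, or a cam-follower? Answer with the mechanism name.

links: 4 (incl. ground); joints: 4 revolute, 0 prismatic, 0 higher (cam) pair, forming one closed loop
4 links in a single 4R loop → four-bar linkage

four-bar linkage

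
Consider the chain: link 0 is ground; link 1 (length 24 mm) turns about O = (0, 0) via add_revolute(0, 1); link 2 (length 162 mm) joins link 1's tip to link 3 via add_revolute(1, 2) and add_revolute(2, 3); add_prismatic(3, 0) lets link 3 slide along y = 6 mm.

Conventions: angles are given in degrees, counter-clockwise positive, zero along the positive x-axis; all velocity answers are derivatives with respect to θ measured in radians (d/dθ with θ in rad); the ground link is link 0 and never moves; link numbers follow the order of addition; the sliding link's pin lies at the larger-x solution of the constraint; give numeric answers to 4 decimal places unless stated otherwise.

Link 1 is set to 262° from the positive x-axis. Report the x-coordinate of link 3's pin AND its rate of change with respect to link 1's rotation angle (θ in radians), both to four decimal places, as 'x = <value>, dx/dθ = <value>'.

geometry: r = 24 mm, L = 162 mm, e = 6 mm
crank pin P = (r cos θ, r sin θ) = (-3.340154, -23.766434)
h = r sin θ − e = -23.766434 − 6 = -29.766434
x = r cos θ + √(L² − h²) = -3.340154 + 159.241827 = 155.901672
dx/dθ = −r sin θ − h·r cos θ/√(L² − h²) (θ in radians; h = -29.766434) = 23.142072

x = 155.9017, dx/dθ = 23.1421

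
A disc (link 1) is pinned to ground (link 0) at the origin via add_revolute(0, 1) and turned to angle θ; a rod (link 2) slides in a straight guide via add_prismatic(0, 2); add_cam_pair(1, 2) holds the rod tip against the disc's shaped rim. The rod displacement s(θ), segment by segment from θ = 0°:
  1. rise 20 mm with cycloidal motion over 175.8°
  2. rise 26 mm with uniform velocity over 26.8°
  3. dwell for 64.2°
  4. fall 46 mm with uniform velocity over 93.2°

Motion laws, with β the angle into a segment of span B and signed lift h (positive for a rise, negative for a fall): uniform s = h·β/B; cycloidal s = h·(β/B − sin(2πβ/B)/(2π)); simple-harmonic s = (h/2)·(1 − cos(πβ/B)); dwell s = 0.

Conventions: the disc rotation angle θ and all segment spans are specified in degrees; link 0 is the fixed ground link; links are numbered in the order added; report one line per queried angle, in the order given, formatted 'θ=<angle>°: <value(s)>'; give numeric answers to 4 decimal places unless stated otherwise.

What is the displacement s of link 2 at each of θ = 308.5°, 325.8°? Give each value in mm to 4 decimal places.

segment 1 (0° to 175.8°, cycloidal, h = 20) is passed completely: s = 0.0000 + (20) = 20.0000
segment 2 (175.8° to 202.6°, uniform, h = 26) is passed completely: s = 20.0000 + (26) = 46.0000
segment 3 (202.6° to 266.8°, dwell): s unchanged at 46.0000
θ = 308.5° falls in segment 4 (266.8° to 360°, uniform, h = -46): β = 308.5 − 266.8 = 41.7°, B = 93.2°; Δs = -46·41.7/93.2 = -20.5815; s = 46.0000 − 20.5815 = 25.4185
θ = 325.8° falls in segment 4 (266.8° to 360°, uniform, h = -46): β = 325.8 − 266.8 = 59°, B = 93.2°; Δs = -46·59/93.2 = -29.1202; s = 46.0000 − 29.1202 = 16.8798

θ=308.5°: 25.4185
θ=325.8°: 16.8798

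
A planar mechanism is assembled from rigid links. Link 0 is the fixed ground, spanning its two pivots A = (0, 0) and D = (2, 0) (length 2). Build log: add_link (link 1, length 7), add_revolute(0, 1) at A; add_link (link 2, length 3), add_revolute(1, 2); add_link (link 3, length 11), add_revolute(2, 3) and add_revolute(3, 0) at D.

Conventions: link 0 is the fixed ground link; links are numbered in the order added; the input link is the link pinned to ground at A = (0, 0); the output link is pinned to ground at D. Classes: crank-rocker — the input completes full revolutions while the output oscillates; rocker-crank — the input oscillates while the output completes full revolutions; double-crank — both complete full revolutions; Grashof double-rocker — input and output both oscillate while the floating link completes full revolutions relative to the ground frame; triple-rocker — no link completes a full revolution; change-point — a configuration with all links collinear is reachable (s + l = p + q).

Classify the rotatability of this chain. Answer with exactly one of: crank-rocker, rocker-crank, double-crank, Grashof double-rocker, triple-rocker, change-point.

lengths: ground=2, input=7, coupler=3, output=11
sorted: s=2 (shortest), l=11 (longest), p+q=10
s + l = 13 vs p + q = 10
s + l > p + q → non-Grashof → no link fully rotates → triple-rocker

triple-rocker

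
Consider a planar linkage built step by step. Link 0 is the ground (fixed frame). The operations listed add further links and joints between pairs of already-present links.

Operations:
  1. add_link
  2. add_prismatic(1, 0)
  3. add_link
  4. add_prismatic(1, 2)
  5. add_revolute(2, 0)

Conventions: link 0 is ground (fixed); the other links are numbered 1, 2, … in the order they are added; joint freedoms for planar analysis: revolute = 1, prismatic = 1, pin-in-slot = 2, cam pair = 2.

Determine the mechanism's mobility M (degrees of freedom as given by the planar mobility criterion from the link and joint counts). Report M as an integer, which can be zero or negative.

L=1 J1=0 J2=0
add link → L=2 J1=0 J2=0
P@1,0 dof=1 J1 → L=2 J1=1 J2=0
add link → L=3 J1=1 J2=0
P@1,2 dof=1 J1 → L=3 J1=2 J2=0
R@2,0 dof=1 J1 → L=3 J1=3 J2=0
M=3(L−1)−2J1−J2=3·2−2·3−0=0

M = 0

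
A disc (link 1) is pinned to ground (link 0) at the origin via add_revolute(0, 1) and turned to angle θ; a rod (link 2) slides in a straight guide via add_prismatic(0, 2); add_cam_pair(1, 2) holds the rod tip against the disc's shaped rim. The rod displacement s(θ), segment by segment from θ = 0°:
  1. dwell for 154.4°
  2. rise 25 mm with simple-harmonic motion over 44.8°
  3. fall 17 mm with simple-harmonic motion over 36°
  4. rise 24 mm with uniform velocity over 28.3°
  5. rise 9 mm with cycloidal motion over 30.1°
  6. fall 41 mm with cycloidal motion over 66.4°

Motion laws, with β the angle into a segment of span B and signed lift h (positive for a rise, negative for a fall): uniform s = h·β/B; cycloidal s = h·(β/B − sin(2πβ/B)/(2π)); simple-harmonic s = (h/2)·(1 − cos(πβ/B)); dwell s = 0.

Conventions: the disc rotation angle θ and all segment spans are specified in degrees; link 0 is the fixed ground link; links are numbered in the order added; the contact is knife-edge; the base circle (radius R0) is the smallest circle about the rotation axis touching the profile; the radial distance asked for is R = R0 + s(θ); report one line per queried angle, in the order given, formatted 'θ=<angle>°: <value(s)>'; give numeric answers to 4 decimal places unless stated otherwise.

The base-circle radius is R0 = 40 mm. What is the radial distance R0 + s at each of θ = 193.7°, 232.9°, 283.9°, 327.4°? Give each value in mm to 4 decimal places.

segment 1 (0° to 154.4°, dwell): s unchanged at 0.0000
θ = 193.7° falls in segment 2 (154.4° to 199.2°, simple-harmonic, h = 25): β = 193.7 − 154.4 = 39.3°, B = 44.8°; Δs = 25/2·(1 − cos(π·0.8772)) = 24.0818; s = 0.0000 + 24.0818 = 24.0818
segment 2 (154.4° to 199.2°, simple-harmonic, h = 25) is passed completely: s = 0.0000 + (25) = 25.0000
θ = 232.9° falls in segment 3 (199.2° to 235.2°, simple-harmonic, h = -17): β = 232.9 − 199.2 = 33.7°, B = 36°; Δs = -17/2·(1 − cos(π·0.9361)) = -16.8294; s = 25.0000 − 16.8294 = 8.1706
segment 3 (199.2° to 235.2°, simple-harmonic, h = -17) is passed completely: s = 25.0000 + (-17) = 8.0000
segment 4 (235.2° to 263.5°, uniform, h = 24) is passed completely: s = 8.0000 + (24) = 32.0000
θ = 283.9° falls in segment 5 (263.5° to 293.6°, cycloidal, h = 9): β = 283.9 − 263.5 = 20.4°, B = 30.1°; Δs = 9·(0.6777 − sin(2π·0.6777)/(2π)) = 7.3869; s = 32.0000 + 7.3869 = 39.3869
segment 5 (263.5° to 293.6°, cycloidal, h = 9) is passed completely: s = 32.0000 + (9) = 41.0000
θ = 327.4° falls in segment 6 (293.6° to 360°, cycloidal, h = -41): β = 327.4 − 293.6 = 33.8°, B = 66.4°; Δs = -41·(0.5090 − sin(2π·0.5090)/(2π)) = -21.2408; s = 41.0000 − 21.2408 = 19.7592
θ=193.7°: R = R0 + s = 40 + 24.0818 = 64.0818
θ=232.9°: R = R0 + s = 40 + 8.1706 = 48.1706
θ=283.9°: R = R0 + s = 40 + 39.3869 = 79.3869
θ=327.4°: R = R0 + s = 40 + 19.7592 = 59.7592

θ=193.7°: 64.0818
θ=232.9°: 48.1706
θ=283.9°: 79.3869
θ=327.4°: 59.7592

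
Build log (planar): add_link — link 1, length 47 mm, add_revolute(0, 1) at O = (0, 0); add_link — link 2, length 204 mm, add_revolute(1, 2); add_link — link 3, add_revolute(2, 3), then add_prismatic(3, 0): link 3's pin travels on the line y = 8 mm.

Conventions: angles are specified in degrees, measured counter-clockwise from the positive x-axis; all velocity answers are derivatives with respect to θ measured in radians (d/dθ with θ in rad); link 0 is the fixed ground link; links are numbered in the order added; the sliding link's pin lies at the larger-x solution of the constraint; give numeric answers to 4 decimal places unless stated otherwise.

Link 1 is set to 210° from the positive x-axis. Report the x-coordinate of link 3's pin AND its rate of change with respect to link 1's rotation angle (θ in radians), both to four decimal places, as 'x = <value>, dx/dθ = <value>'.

geometry: r = 47 mm, L = 204 mm, e = 8 mm
crank pin P = (r cos θ, r sin θ) = (-40.703194, -23.500000)
h = r sin θ − e = -23.500000 − 8 = -31.500000
x = r cos θ + √(L² − h²) = -40.703194 + 201.553343 = 160.850149
dx/dθ = −r sin θ − h·r cos θ/√(L² − h²) (θ in radians; h = -31.500000) = 17.138654

x = 160.8501, dx/dθ = 17.1387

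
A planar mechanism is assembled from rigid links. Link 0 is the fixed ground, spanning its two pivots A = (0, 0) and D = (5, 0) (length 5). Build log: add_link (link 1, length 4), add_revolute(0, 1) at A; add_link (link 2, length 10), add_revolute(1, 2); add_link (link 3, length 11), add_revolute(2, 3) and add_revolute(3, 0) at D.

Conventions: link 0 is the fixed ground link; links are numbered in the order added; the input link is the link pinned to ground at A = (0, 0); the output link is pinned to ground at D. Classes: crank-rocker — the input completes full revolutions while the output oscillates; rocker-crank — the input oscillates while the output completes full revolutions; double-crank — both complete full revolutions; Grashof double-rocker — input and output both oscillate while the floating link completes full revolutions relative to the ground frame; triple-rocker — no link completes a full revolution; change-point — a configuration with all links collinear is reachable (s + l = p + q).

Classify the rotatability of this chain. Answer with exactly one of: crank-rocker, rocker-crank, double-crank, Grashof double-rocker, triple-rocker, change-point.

lengths: ground=5, input=4, coupler=10, output=11
sorted: s=4 (shortest), l=11 (longest), p+q=15
s + l = 15 vs p + q = 15
s + l = p + q → change-point (collinear configuration reachable)

change-point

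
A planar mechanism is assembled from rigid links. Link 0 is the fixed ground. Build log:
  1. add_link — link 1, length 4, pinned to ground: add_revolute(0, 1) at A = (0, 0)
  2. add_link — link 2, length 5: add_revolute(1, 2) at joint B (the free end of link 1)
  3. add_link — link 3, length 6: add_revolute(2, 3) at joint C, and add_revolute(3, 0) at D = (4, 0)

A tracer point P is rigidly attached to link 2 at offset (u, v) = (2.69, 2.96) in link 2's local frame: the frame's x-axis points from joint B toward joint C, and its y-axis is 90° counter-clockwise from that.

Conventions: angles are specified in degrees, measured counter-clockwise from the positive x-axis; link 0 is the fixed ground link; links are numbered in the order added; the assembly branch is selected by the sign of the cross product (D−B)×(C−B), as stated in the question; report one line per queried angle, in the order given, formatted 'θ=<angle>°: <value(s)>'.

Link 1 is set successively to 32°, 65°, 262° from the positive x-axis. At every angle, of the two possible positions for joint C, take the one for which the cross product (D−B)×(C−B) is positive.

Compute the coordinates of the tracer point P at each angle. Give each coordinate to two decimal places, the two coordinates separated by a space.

A=(0,0), D=(4.00,0)
θ=32°: B = A + 4.00·(cos32°, sin32°) = (3.3922, 2.1197)
θ=32°: |BD| = 2.2051
θ=32°: circle(B,5.00) ∩ circle(D,6.00): a=-1.3917, h=4.8024
θ=32°:   candidates: C₊=(7.6250,4.7812) cross=10.590; C₋=(-1.6078,2.1337) cross=-10.590
θ=32°:   branch + wants cross > 0 → take C=(7.6250,4.7812) (cross=10.590)
θ=32°: ex = (C−B)/|BC| = (0.8466,0.5323); ey = (-0.5323,0.8466)
θ=32°: P = B + 2.69·ex + 2.96·ey = (4.0938,6.0574)
θ=65°: B = A + 4.00·(cos65°, sin65°) = (1.6905, 3.6252)
θ=65°: |BD| = 4.2984
θ=65°: circle(B,5.00) ∩ circle(D,6.00): a=0.8697, h=4.9238
θ=65°:   candidates: C₊=(6.3104,5.5373) cross=21.164; C₋=(-1.9949,0.2462) cross=-21.164
θ=65°:   branch + wants cross > 0 → take C=(6.3104,5.5373) (cross=21.164)
θ=65°: ex = (C−B)/|BC| = (0.9240,0.3824); ey = (-0.3824,0.9240)
θ=65°: P = B + 2.69·ex + 2.96·ey = (3.0440,7.3889)
θ=262°: B = A + 4.00·(cos262°, sin262°) = (-0.5567, -3.9611)
θ=262°: |BD| = 6.0377
θ=262°: circle(B,5.00) ∩ circle(D,6.00): a=2.1079, h=4.5340
θ=262°:   candidates: C₊=(-1.9404,0.8437) cross=27.375; C₋=(4.0087,-6.0000) cross=-27.375
θ=262°:   branch + wants cross > 0 → take C=(-1.9404,0.8437) (cross=27.375)
θ=262°: ex = (C−B)/|BC| = (-0.2767,0.9609); ey = (-0.9609,-0.2767)
θ=262°: P = B + 2.69·ex + 2.96·ey = (-4.1455,-2.1953)

θ=32°: 4.09 6.06
θ=65°: 3.04 7.39
θ=262°: -4.15 -2.20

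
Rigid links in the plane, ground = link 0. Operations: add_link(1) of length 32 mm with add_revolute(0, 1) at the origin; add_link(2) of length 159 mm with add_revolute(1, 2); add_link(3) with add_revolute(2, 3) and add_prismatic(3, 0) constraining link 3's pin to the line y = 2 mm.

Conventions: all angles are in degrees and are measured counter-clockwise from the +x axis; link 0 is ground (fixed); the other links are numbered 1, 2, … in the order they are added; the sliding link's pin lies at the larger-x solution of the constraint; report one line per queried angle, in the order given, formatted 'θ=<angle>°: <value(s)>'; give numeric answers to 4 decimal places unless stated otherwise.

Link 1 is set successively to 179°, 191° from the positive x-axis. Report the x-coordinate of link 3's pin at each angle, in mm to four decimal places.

geometry: r = 32 mm, L = 159 mm, e = 2 mm
θ=179°: crank pin P = (r cos θ, r sin θ) = (-31.995126, 0.558477)
θ=179°: h = r sin θ − e = 0.558477 − 2 = -1.441523
θ=179°: x = r cos θ + √(L² − h²) = -31.995126 + 158.993465 = 126.998339
θ=191°: crank pin P = (r cos θ, r sin θ) = (-31.412070, -6.105888)
θ=191°: h = r sin θ − e = -6.105888 − 2 = -8.105888
θ=191°: x = r cos θ + √(L² − h²) = -31.412070 + 158.793245 = 127.381175

θ=179°: 126.9983
θ=191°: 127.3812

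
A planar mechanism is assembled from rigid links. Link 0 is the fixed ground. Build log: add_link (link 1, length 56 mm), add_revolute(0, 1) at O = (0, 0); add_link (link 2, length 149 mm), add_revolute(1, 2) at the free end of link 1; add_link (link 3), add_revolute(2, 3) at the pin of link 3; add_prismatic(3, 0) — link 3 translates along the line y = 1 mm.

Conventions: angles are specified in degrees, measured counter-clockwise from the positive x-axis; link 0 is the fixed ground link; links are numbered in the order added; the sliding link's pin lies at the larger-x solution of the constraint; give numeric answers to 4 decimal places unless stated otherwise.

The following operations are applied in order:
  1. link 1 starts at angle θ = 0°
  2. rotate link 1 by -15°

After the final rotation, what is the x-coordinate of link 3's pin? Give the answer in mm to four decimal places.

geometry: r = 56 mm, L = 149 mm, e = 1 mm; θ starts at 0°
rotate link 1 by -15°: θ ← 0° -15° = -15°
crank pin P = (r cos θ, r sin θ) = (54.091846, -14.493867)
h = r sin θ − e = -14.493867 − 1 = -15.493867
x = r cos θ + √(L² − h²) = 54.091846 + 148.192240 = 202.284087

202.2841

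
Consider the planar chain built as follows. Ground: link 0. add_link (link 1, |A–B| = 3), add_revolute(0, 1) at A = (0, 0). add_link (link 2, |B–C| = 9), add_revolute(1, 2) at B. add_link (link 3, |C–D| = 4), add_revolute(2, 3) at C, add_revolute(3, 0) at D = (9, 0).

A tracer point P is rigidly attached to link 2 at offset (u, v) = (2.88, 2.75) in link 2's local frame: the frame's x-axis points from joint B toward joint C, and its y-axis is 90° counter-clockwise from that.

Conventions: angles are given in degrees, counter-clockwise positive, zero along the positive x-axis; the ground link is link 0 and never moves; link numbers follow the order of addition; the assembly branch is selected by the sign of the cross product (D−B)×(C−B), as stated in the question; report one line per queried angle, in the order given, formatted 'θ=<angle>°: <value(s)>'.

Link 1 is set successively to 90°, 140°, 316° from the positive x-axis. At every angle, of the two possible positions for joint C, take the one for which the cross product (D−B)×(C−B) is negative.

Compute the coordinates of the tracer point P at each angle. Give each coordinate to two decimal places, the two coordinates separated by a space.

A=(0,0), D=(9.00,0)
θ=90°: B = A + 3.00·(cos90°, sin90°) = (0.0000, 3.0000)
θ=90°: |BD| = 9.4868
θ=90°: circle(B,9.00) ∩ circle(D,4.00): a=8.1692, h=3.7768
θ=90°:   candidates: C₊=(8.9443,3.9996) cross=35.829; C₋=(6.5557,-3.1663) cross=-35.829
θ=90°:   branch - wants cross < 0 → take C=(6.5557,-3.1663) (cross=-35.829)
θ=90°: ex = (C−B)/|BC| = (0.7284,-0.6851); ey = (0.6851,0.7284)
θ=90°: P = B + 2.88·ex + 2.75·ey = (3.9820,3.0299)
θ=140°: B = A + 3.00·(cos140°, sin140°) = (-2.2981, 1.9284)
θ=140°: |BD| = 11.4615
θ=140°: circle(B,9.00) ∩ circle(D,4.00): a=8.5663, h=2.7601
θ=140°:   candidates: C₊=(6.6105,3.2078) cross=31.634; C₋=(5.6817,-2.2336) cross=-31.634
θ=140°:   branch - wants cross < 0 → take C=(5.6817,-2.2336) (cross=-31.634)
θ=140°: ex = (C−B)/|BC| = (0.8867,-0.4624); ey = (0.4624,0.8867)
θ=140°: P = B + 2.88·ex + 2.75·ey = (1.5271,3.0348)
θ=316°: B = A + 3.00·(cos316°, sin316°) = (2.1580, -2.0840)
θ=316°: |BD| = 7.1523
θ=316°: circle(B,9.00) ∩ circle(D,4.00): a=8.1201, h=3.8811
θ=316°:   candidates: C₊=(8.7950,3.9947) cross=27.759; C₋=(11.0567,-3.4308) cross=-27.759
θ=316°:   branch - wants cross < 0 → take C=(11.0567,-3.4308) (cross=-27.759)
θ=316°: ex = (C−B)/|BC| = (0.9887,-0.1496); ey = (0.1496,0.9887)
θ=316°: P = B + 2.88·ex + 2.75·ey = (5.4171,0.2041)

θ=90°: 3.98 3.03
θ=140°: 1.53 3.03
θ=316°: 5.42 0.20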